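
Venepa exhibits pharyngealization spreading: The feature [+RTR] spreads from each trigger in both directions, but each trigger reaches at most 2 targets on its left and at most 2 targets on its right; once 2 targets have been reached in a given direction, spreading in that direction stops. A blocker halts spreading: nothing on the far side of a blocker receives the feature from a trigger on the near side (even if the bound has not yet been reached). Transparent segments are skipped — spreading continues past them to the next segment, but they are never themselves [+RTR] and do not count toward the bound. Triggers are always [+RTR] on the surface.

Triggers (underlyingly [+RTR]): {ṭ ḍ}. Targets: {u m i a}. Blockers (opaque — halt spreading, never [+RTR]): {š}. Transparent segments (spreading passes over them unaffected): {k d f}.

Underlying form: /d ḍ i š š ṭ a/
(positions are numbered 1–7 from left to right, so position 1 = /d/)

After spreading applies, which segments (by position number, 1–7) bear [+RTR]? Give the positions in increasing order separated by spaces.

From /ḍ/ at 2 rightward: 3 /i/ → [+RTR]; 4 /š/ blocks.
From /ḍ/ at 2 leftward: 1 /d/ transparent; word edge.
From /ṭ/ at 6 rightward: 7 /a/ → [+RTR]; word edge.
From /ṭ/ at 6 leftward: 5 /š/ blocks.

2 3 6 7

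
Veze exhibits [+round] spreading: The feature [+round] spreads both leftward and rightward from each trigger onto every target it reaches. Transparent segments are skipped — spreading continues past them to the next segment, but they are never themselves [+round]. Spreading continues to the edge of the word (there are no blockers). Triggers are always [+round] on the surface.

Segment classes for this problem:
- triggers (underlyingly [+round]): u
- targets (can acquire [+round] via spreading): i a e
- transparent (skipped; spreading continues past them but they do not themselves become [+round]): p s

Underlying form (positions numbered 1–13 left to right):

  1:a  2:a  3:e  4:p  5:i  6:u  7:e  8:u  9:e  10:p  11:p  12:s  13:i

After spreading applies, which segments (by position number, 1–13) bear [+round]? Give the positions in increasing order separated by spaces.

From /u/ at 6 rightward: 7 /e/ → [+round]; 8 /u/ is itself a trigger — this domain ends here.
From /u/ at 6 leftward: 5 /i/ → [+round]; 4 /p/ transparent; 3 /e/ → [+round]; 2 /a/ → [+round]; 1 /a/ → [+round]; word edge.
From /u/ at 8 rightward: 9 /e/ → [+round]; 10 /p/ transparent; 11 /p/ transparent; 12 /s/ transparent; 13 /i/ → [+round]; word edge.
From /u/ at 8 leftward: 7 /e/ → [+round]; 6 /u/ is itself a trigger — this domain ends here.

1 2 3 5 6 7 8 9 13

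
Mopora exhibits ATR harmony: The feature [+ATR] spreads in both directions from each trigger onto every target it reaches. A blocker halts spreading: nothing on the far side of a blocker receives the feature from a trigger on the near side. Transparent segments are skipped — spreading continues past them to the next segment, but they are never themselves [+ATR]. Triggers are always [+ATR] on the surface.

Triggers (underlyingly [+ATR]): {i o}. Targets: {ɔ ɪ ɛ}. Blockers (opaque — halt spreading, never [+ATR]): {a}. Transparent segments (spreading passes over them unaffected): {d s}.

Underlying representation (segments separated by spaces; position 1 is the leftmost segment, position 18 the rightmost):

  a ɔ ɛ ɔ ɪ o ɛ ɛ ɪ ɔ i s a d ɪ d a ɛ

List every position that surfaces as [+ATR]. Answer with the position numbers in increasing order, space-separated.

2 3 4 5 6 7 8 9 10 11

From /o/ at 6 rightward: 7 /ɛ/ → [+ATR]; 8 /ɛ/ → [+ATR]; 9 /ɪ/ → [+ATR]; 10 /ɔ/ → [+ATR]; 11 /i/ is itself a trigger — this domain ends here.
From /o/ at 6 leftward: 5 /ɪ/ → [+ATR]; 4 /ɔ/ → [+ATR]; 3 /ɛ/ → [+ATR]; 2 /ɔ/ → [+ATR]; 1 /a/ blocks.
From /i/ at 11 rightward: 12 /s/ transparent; 13 /a/ blocks.
From /i/ at 11 leftward: 10 /ɔ/ → [+ATR]; 9 /ɪ/ → [+ATR]; 8 /ɛ/ → [+ATR]; 7 /ɛ/ → [+ATR]; 6 /o/ is itself a trigger — this domain ends here.
Targets with no active source: positions 15 18 stay [-ATR].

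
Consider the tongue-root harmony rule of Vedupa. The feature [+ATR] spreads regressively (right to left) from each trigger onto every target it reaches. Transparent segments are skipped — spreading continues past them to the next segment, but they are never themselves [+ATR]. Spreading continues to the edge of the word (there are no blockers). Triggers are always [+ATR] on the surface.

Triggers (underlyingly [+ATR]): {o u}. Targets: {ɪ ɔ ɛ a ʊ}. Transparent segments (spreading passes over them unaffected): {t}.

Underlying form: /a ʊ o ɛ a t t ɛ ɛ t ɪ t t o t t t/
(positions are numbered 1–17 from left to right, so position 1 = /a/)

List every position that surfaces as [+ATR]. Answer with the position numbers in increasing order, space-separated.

1 2 3 4 5 8 9 11 14

From /o/ at 3 leftward: 2 /ʊ/ → [+ATR]; 1 /a/ → [+ATR]; word edge.
From /o/ at 14 leftward: 13 /t/ transparent; 12 /t/ transparent; 11 /ɪ/ → [+ATR]; 10 /t/ transparent; 9 /ɛ/ → [+ATR]; 8 /ɛ/ → [+ATR]; 7 /t/ transparent; 6 /t/ transparent; 5 /a/ → [+ATR]; 4 /ɛ/ → [+ATR]; 3 /o/ is itself a trigger — this domain ends here.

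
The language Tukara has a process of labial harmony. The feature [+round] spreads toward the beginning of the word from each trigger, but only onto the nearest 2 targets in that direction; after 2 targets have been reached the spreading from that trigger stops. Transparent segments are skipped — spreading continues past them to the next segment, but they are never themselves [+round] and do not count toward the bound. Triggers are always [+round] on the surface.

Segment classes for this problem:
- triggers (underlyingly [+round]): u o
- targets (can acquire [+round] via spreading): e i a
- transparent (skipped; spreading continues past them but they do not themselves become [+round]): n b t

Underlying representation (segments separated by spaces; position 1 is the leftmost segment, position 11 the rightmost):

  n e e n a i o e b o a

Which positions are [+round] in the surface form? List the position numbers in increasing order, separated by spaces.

5 6 7 8 10

From /o/ at 7 leftward: 6 /i/ → [+round]; 5 /a/ → [+round]; bound reached.
From /o/ at 10 leftward: 9 /b/ transparent; 8 /e/ → [+round]; 7 /o/ is itself a trigger — this domain ends here.
Targets with no active source: positions 2 3 11 stay [-round].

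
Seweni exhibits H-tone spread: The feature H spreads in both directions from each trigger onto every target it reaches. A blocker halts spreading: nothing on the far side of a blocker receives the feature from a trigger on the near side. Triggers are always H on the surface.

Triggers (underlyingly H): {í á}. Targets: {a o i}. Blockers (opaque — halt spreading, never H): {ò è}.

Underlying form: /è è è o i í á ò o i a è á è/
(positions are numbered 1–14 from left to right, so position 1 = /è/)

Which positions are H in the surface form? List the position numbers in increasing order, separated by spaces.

From /í/ at 6 rightward: 7 /á/ is itself a trigger — this domain ends here.
From /í/ at 6 leftward: 5 /i/ → H; 4 /o/ → H; 3 /è/ blocks.
From /á/ at 7 rightward: 8 /ò/ blocks.
From /á/ at 7 leftward: 6 /í/ is itself a trigger — this domain ends here.
From /á/ at 13 rightward: 14 /è/ blocks.
From /á/ at 13 leftward: 12 /è/ blocks.
Targets with no active source: positions 9 10 11 stay [-high tone].

4 5 6 7 13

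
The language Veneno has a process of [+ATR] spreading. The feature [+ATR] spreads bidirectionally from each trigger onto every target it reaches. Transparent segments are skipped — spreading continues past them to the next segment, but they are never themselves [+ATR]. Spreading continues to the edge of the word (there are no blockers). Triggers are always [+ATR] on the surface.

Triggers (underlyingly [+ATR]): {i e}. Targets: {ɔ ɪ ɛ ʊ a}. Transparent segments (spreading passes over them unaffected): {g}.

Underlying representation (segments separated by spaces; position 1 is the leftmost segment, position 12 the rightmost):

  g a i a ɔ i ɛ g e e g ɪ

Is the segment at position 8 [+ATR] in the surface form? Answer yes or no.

no

From /i/ at 3 rightward: 4 /a/ → [+ATR]; 5 /ɔ/ → [+ATR]; 6 /i/ is itself a trigger — this domain ends here.
From /i/ at 3 leftward: 2 /a/ → [+ATR]; 1 /g/ transparent; word edge.
From /i/ at 6 rightward: 7 /ɛ/ → [+ATR]; 8 /g/ transparent; 9 /e/ is itself a trigger — this domain ends here.
From /i/ at 6 leftward: 5 /ɔ/ → [+ATR]; 4 /a/ → [+ATR]; 3 /i/ is itself a trigger — this domain ends here.
From /e/ at 9 rightward: 10 /e/ is itself a trigger — this domain ends here.
From /e/ at 9 leftward: 8 /g/ transparent; 7 /ɛ/ → [+ATR]; 6 /i/ is itself a trigger — this domain ends here.
From /e/ at 10 rightward: 11 /g/ transparent; 12 /ɪ/ → [+ATR]; word edge.
From /e/ at 10 leftward: 9 /e/ is itself a trigger — this domain ends here.
[+ATR] positions on the surface: 2 3 4 5 6 7 9 10 12.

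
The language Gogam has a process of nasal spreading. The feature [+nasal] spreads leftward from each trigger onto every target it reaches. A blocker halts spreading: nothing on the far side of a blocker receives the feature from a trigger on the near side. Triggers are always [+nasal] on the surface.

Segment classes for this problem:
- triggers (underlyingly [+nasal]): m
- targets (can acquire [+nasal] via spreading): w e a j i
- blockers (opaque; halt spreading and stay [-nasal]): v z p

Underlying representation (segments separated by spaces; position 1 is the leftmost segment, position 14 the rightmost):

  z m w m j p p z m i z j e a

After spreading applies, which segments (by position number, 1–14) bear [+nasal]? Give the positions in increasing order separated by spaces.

From /m/ at 2 leftward: 1 /z/ blocks.
From /m/ at 4 leftward: 3 /w/ → [+nasal]; 2 /m/ is itself a trigger — this domain ends here.
From /m/ at 9 leftward: 8 /z/ blocks.
Targets with no active source: positions 5 10 12 13 14 stay [-nasal].

2 3 4 9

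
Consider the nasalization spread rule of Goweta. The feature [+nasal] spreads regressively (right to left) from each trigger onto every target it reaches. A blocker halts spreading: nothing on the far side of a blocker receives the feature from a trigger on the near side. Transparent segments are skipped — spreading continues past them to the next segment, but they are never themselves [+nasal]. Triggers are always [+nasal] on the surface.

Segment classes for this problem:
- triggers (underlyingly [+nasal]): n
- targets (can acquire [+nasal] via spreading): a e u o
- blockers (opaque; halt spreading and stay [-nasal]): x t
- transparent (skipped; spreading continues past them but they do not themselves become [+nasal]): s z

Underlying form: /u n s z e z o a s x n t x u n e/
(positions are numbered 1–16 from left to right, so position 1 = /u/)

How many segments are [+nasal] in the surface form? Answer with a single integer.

From /n/ at 2 leftward: 1 /u/ → [+nasal]; word edge.
From /n/ at 11 leftward: 10 /x/ blocks.
From /n/ at 15 leftward: 14 /u/ → [+nasal]; 13 /x/ blocks.
Targets with no active source: positions 5 7 8 16 stay [-nasal].
[+nasal] positions on the surface: 1 2 11 14 15.

5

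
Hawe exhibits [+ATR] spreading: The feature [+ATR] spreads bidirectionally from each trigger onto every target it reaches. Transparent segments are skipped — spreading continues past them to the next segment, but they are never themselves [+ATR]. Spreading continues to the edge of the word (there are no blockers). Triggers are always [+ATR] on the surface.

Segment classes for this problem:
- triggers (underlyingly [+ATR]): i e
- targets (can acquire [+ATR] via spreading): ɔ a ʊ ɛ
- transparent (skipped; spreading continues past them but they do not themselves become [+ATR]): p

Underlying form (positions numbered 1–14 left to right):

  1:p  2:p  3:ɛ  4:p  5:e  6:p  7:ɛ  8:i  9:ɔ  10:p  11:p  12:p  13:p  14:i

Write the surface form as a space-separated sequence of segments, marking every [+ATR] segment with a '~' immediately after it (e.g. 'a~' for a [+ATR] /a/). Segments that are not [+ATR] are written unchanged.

From /e/ at 5 rightward: 6 /p/ transparent; 7 /ɛ/ → [+ATR]; 8 /i/ is itself a trigger — this domain ends here.
From /e/ at 5 leftward: 4 /p/ transparent; 3 /ɛ/ → [+ATR]; 2 /p/ transparent; 1 /p/ transparent; word edge.
From /i/ at 8 rightward: 9 /ɔ/ → [+ATR]; 10 /p/ transparent; 11 /p/ transparent; 12 /p/ transparent; 13 /p/ transparent; 14 /i/ is itself a trigger — this domain ends here.
From /i/ at 8 leftward: 7 /ɛ/ → [+ATR]; 6 /p/ transparent; 5 /e/ is itself a trigger — this domain ends here.
From /i/ at 14 rightward: word edge.
From /i/ at 14 leftward: 13 /p/ transparent; 12 /p/ transparent; 11 /p/ transparent; 10 /p/ transparent; 9 /ɔ/ → [+ATR]; 8 /i/ is itself a trigger — this domain ends here.
[+ATR] positions on the surface: 3 5 7 8 9 14.

p p ɛ~ p e~ p ɛ~ i~ ɔ~ p p p p i~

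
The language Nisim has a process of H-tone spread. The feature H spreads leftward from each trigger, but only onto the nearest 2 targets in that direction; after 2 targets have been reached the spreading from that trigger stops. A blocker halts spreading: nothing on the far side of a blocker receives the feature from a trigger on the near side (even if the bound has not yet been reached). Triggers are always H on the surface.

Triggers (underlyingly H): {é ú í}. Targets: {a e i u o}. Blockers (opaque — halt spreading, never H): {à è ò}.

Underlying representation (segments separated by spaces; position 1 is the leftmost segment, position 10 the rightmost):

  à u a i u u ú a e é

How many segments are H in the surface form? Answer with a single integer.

6

From /ú/ at 7 leftward: 6 /u/ → H; 5 /u/ → H; bound reached.
From /é/ at 10 leftward: 9 /e/ → H; 8 /a/ → H; bound reached.
Targets with no active source: positions 2 3 4 stay [-high tone].
H positions on the surface: 5 6 7 8 9 10.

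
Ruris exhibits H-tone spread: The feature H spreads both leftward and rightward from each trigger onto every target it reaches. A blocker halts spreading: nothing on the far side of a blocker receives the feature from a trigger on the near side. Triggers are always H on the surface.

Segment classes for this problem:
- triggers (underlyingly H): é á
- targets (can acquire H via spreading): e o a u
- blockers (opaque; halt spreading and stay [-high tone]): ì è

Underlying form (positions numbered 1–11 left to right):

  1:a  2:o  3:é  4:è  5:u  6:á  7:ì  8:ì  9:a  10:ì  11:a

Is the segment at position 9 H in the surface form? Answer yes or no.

no

From /é/ at 3 rightward: 4 /è/ blocks.
From /é/ at 3 leftward: 2 /o/ → H; 1 /a/ → H; word edge.
From /á/ at 6 rightward: 7 /ì/ blocks.
From /á/ at 6 leftward: 5 /u/ → H; 4 /è/ blocks.
Targets with no active source: positions 9 11 stay [-high tone].
H positions on the surface: 1 2 3 5 6.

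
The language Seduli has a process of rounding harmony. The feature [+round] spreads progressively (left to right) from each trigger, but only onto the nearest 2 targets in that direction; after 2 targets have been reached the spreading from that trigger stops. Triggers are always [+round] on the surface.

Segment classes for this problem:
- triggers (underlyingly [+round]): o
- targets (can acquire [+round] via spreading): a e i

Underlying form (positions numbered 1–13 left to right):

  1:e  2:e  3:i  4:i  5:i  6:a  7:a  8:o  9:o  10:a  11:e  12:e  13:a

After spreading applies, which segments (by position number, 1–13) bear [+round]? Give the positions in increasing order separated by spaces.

8 9 10 11

From /o/ at 8 rightward: 9 /o/ is itself a trigger — this domain ends here.
From /o/ at 9 rightward: 10 /a/ → [+round]; 11 /e/ → [+round]; bound reached.
Targets with no active source: positions 1 2 3 4 5 6 7 12 13 stay [-round].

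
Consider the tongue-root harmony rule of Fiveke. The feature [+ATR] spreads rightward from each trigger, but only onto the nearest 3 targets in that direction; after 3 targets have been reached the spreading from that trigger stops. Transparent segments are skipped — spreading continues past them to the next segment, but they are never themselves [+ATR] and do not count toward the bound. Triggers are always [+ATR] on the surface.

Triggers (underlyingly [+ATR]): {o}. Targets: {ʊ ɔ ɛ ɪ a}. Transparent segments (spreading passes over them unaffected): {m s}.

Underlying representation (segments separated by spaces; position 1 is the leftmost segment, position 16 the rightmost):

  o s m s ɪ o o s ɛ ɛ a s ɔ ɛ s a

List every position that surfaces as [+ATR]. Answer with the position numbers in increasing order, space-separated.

1 5 6 7 9 10 11

From /o/ at 1 rightward: 2 /s/ transparent; 3 /m/ transparent; 4 /s/ transparent; 5 /ɪ/ → [+ATR]; 6 /o/ is itself a trigger — this domain ends here.
From /o/ at 6 rightward: 7 /o/ is itself a trigger — this domain ends here.
From /o/ at 7 rightward: 8 /s/ transparent; 9 /ɛ/ → [+ATR]; 10 /ɛ/ → [+ATR]; 11 /a/ → [+ATR]; bound reached.
Targets with no active source: positions 13 14 16 stay [-ATR].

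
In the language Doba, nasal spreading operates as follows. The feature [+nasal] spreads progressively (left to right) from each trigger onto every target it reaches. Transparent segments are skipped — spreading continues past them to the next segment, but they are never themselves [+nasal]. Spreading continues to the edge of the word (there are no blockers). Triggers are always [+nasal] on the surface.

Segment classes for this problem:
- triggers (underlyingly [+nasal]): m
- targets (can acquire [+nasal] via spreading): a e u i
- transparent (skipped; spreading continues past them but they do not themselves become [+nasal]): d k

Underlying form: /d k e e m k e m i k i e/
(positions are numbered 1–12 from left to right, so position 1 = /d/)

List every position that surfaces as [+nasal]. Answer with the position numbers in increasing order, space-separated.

5 7 8 9 11 12

From /m/ at 5 rightward: 6 /k/ transparent; 7 /e/ → [+nasal]; 8 /m/ is itself a trigger — this domain ends here.
From /m/ at 8 rightward: 9 /i/ → [+nasal]; 10 /k/ transparent; 11 /i/ → [+nasal]; 12 /e/ → [+nasal]; word edge.
Targets with no active source: positions 3 4 stay [-nasal].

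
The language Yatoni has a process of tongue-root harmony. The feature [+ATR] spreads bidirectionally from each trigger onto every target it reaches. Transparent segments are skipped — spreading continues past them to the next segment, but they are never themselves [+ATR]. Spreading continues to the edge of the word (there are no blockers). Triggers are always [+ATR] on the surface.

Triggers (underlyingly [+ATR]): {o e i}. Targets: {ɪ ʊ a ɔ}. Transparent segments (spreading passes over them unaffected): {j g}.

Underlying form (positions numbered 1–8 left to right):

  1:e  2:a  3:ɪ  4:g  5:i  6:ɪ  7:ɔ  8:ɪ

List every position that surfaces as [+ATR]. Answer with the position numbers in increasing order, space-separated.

1 2 3 5 6 7 8

From /e/ at 1 rightward: 2 /a/ → [+ATR]; 3 /ɪ/ → [+ATR]; 4 /g/ transparent; 5 /i/ is itself a trigger — this domain ends here.
From /e/ at 1 leftward: word edge.
From /i/ at 5 rightward: 6 /ɪ/ → [+ATR]; 7 /ɔ/ → [+ATR]; 8 /ɪ/ → [+ATR]; word edge.
From /i/ at 5 leftward: 4 /g/ transparent; 3 /ɪ/ → [+ATR]; 2 /a/ → [+ATR]; 1 /e/ is itself a trigger — this domain ends here.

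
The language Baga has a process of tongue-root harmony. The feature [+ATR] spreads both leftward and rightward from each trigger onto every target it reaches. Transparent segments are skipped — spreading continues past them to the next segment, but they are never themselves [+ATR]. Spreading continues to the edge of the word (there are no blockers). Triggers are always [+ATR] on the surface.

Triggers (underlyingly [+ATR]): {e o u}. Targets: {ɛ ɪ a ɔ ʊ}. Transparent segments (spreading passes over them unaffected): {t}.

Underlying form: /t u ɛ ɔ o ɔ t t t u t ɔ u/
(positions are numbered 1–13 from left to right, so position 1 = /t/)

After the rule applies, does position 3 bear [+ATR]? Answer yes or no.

From /u/ at 2 rightward: 3 /ɛ/ → [+ATR]; 4 /ɔ/ → [+ATR]; 5 /o/ is itself a trigger — this domain ends here.
From /u/ at 2 leftward: 1 /t/ transparent; word edge.
From /o/ at 5 rightward: 6 /ɔ/ → [+ATR]; 7 /t/ transparent; 8 /t/ transparent; 9 /t/ transparent; 10 /u/ is itself a trigger — this domain ends here.
From /o/ at 5 leftward: 4 /ɔ/ → [+ATR]; 3 /ɛ/ → [+ATR]; 2 /u/ is itself a trigger — this domain ends here.
From /u/ at 10 rightward: 11 /t/ transparent; 12 /ɔ/ → [+ATR]; 13 /u/ is itself a trigger — this domain ends here.
From /u/ at 10 leftward: 9 /t/ transparent; 8 /t/ transparent; 7 /t/ transparent; 6 /ɔ/ → [+ATR]; 5 /o/ is itself a trigger — this domain ends here.
From /u/ at 13 rightward: word edge.
From /u/ at 13 leftward: 12 /ɔ/ → [+ATR]; 11 /t/ transparent; 10 /u/ is itself a trigger — this domain ends here.
[+ATR] positions on the surface: 2 3 4 5 6 10 12 13.

yes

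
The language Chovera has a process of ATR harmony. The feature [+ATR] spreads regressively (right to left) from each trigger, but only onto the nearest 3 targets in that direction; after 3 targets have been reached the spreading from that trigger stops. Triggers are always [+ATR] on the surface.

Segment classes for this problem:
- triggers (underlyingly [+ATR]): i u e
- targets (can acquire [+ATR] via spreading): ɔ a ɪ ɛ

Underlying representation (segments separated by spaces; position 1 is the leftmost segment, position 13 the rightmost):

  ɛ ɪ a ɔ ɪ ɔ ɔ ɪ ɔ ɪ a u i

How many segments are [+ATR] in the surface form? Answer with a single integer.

5

From /u/ at 12 leftward: 11 /a/ → [+ATR]; 10 /ɪ/ → [+ATR]; 9 /ɔ/ → [+ATR]; bound reached.
From /i/ at 13 leftward: 12 /u/ is itself a trigger — this domain ends here.
Targets with no active source: positions 1 2 3 4 5 6 7 8 stay [-ATR].
[+ATR] positions on the surface: 9 10 11 12 13.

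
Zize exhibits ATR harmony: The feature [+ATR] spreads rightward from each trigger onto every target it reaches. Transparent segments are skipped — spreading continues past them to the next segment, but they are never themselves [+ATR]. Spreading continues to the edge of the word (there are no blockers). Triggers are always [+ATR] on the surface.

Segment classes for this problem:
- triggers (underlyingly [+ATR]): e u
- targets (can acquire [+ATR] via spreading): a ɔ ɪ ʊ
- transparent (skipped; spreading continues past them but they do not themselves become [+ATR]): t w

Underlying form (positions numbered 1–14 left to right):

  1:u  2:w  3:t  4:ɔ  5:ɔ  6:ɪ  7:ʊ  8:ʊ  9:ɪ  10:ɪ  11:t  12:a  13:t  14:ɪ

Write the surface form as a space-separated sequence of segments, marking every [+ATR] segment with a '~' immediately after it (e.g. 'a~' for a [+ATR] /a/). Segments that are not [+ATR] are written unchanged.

From /u/ at 1 rightward: 2 /w/ transparent; 3 /t/ transparent; 4 /ɔ/ → [+ATR]; 5 /ɔ/ → [+ATR]; 6 /ɪ/ → [+ATR]; 7 /ʊ/ → [+ATR]; 8 /ʊ/ → [+ATR]; 9 /ɪ/ → [+ATR]; 10 /ɪ/ → [+ATR]; 11 /t/ transparent; 12 /a/ → [+ATR]; 13 /t/ transparent; 14 /ɪ/ → [+ATR]; word edge.
[+ATR] positions on the surface: 1 4 5 6 7 8 9 10 12 14.

u~ w t ɔ~ ɔ~ ɪ~ ʊ~ ʊ~ ɪ~ ɪ~ t a~ t ɪ~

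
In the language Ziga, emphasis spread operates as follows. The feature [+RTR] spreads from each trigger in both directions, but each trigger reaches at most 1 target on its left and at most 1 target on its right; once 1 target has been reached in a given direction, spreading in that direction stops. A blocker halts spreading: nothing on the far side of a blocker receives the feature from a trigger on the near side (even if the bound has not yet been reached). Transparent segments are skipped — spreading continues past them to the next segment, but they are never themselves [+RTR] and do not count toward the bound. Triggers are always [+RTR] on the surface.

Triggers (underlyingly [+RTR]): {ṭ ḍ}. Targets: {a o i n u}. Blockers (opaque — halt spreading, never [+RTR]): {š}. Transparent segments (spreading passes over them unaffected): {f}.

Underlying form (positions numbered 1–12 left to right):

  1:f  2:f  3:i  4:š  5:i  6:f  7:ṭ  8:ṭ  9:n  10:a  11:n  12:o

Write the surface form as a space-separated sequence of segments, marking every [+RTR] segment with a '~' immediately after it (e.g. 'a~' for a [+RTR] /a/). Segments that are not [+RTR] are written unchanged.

From /ṭ/ at 7 rightward: 8 /ṭ/ is itself a trigger — this domain ends here.
From /ṭ/ at 7 leftward: 6 /f/ transparent; 5 /i/ → [+RTR]; bound reached.
From /ṭ/ at 8 rightward: 9 /n/ → [+RTR]; bound reached.
From /ṭ/ at 8 leftward: 7 /ṭ/ is itself a trigger — this domain ends here.
Targets with no active source: positions 3 10 11 12 stay [-emphatic].
[+RTR] positions on the surface: 5 7 8 9.

f f i š i~ f ṭ~ ṭ~ n~ a n o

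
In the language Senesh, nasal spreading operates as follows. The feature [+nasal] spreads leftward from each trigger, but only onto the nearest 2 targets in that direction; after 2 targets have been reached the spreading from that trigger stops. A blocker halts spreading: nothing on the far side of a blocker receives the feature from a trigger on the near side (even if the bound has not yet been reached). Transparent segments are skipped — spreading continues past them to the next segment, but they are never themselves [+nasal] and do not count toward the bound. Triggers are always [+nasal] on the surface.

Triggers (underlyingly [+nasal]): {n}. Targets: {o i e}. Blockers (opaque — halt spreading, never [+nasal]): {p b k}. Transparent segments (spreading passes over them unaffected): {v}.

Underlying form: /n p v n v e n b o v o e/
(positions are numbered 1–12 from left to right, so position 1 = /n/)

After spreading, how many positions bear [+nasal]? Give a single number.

From /n/ at 1 leftward: word edge.
From /n/ at 4 leftward: 3 /v/ transparent; 2 /p/ blocks.
From /n/ at 7 leftward: 6 /e/ → [+nasal]; 5 /v/ transparent; 4 /n/ is itself a trigger — this domain ends here.
Targets with no active source: positions 9 11 12 stay [-nasal].
[+nasal] positions on the surface: 1 4 6 7.

4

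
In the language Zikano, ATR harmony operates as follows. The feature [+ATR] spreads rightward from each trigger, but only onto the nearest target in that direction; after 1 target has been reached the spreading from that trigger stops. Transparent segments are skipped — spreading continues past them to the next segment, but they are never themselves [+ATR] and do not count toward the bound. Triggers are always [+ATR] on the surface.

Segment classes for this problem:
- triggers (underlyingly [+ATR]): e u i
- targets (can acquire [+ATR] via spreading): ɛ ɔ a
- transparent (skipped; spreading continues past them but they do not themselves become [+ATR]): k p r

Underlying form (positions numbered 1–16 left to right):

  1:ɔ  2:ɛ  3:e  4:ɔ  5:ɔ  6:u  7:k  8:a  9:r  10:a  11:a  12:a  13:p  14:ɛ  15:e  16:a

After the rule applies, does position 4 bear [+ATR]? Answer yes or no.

yes

From /e/ at 3 rightward: 4 /ɔ/ → [+ATR]; bound reached.
From /u/ at 6 rightward: 7 /k/ transparent; 8 /a/ → [+ATR]; bound reached.
From /e/ at 15 rightward: 16 /a/ → [+ATR]; bound reached.
Targets with no active source: positions 1 2 5 10 11 12 14 stay [-ATR].
[+ATR] positions on the surface: 3 4 6 8 15 16.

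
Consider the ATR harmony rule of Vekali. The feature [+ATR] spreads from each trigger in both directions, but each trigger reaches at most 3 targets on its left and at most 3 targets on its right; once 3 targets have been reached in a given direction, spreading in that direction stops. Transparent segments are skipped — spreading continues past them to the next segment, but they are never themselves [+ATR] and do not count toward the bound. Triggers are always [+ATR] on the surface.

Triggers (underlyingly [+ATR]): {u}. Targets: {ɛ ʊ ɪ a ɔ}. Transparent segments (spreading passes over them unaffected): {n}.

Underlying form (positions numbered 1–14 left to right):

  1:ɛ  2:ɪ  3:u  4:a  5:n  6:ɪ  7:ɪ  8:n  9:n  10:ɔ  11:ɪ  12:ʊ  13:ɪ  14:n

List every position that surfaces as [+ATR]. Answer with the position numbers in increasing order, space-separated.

From /u/ at 3 rightward: 4 /a/ → [+ATR]; 5 /n/ transparent; 6 /ɪ/ → [+ATR]; 7 /ɪ/ → [+ATR]; bound reached.
From /u/ at 3 leftward: 2 /ɪ/ → [+ATR]; 1 /ɛ/ → [+ATR]; word edge.
Targets with no active source: positions 10 11 12 13 stay [-ATR].

1 2 3 4 6 7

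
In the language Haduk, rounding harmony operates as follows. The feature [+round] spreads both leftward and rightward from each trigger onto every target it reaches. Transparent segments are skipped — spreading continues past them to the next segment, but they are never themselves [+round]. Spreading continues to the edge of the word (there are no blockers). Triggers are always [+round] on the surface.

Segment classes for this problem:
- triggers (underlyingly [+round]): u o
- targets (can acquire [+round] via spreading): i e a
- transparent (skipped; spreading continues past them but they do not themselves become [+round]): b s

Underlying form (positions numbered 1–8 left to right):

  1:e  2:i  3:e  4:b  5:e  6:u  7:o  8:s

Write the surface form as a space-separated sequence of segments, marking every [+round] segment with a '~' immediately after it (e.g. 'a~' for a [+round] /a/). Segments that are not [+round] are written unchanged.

From /u/ at 6 rightward: 7 /o/ is itself a trigger — this domain ends here.
From /u/ at 6 leftward: 5 /e/ → [+round]; 4 /b/ transparent; 3 /e/ → [+round]; 2 /i/ → [+round]; 1 /e/ → [+round]; word edge.
From /o/ at 7 rightward: 8 /s/ transparent; word edge.
From /o/ at 7 leftward: 6 /u/ is itself a trigger — this domain ends here.
[+round] positions on the surface: 1 2 3 5 6 7.

e~ i~ e~ b e~ u~ o~ s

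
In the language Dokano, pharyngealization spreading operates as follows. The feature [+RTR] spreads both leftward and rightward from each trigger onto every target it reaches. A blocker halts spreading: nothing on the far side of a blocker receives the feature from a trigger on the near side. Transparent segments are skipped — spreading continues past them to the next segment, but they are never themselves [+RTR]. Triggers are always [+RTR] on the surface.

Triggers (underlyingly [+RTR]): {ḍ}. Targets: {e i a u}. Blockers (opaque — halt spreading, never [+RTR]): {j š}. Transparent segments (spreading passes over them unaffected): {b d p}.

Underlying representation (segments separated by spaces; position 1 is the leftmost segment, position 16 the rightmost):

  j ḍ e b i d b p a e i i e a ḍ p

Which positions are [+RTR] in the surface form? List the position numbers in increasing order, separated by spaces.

2 3 5 9 10 11 12 13 14 15

From /ḍ/ at 2 rightward: 3 /e/ → [+RTR]; 4 /b/ transparent; 5 /i/ → [+RTR]; 6 /d/ transparent; 7 /b/ transparent; 8 /p/ transparent; 9 /a/ → [+RTR]; 10 /e/ → [+RTR]; 11 /i/ → [+RTR]; 12 /i/ → [+RTR]; 13 /e/ → [+RTR]; 14 /a/ → [+RTR]; 15 /ḍ/ is itself a trigger — this domain ends here.
From /ḍ/ at 2 leftward: 1 /j/ blocks.
From /ḍ/ at 15 rightward: 16 /p/ transparent; word edge.
From /ḍ/ at 15 leftward: 14 /a/ → [+RTR]; 13 /e/ → [+RTR]; 12 /i/ → [+RTR]; 11 /i/ → [+RTR]; 10 /e/ → [+RTR]; 9 /a/ → [+RTR]; 8 /p/ transparent; 7 /b/ transparent; 6 /d/ transparent; 5 /i/ → [+RTR]; 4 /b/ transparent; 3 /e/ → [+RTR]; 2 /ḍ/ is itself a trigger — this domain ends here.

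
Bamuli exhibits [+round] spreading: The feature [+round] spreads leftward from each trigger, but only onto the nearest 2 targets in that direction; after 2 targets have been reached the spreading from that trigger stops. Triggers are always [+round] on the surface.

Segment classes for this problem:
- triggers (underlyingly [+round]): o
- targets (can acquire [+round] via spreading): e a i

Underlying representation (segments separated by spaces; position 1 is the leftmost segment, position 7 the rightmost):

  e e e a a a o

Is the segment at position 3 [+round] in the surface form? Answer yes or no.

no

From /o/ at 7 leftward: 6 /a/ → [+round]; 5 /a/ → [+round]; bound reached.
Targets with no active source: positions 1 2 3 4 stay [-round].
[+round] positions on the surface: 5 6 7.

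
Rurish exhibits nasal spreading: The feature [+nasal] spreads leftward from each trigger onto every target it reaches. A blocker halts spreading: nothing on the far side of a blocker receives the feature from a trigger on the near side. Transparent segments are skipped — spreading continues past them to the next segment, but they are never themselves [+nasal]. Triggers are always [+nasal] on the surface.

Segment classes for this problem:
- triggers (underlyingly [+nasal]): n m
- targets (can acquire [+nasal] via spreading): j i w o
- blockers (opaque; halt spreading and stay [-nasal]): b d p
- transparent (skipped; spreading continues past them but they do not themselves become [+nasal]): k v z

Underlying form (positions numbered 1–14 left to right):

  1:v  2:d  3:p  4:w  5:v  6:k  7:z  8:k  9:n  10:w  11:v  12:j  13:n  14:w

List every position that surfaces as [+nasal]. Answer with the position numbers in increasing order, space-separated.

4 9 10 12 13

From /n/ at 9 leftward: 8 /k/ transparent; 7 /z/ transparent; 6 /k/ transparent; 5 /v/ transparent; 4 /w/ → [+nasal]; 3 /p/ blocks.
From /n/ at 13 leftward: 12 /j/ → [+nasal]; 11 /v/ transparent; 10 /w/ → [+nasal]; 9 /n/ is itself a trigger — this domain ends here.
Target with no active source: position 14 stays [-nasal].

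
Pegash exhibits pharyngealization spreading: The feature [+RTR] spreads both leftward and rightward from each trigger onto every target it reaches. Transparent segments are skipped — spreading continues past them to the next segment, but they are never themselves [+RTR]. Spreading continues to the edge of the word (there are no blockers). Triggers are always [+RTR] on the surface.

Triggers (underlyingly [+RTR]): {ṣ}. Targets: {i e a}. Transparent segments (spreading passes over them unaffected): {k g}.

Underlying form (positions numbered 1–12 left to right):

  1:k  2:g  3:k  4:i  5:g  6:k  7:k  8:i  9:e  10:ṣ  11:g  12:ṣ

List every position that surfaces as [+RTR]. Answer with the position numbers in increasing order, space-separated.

4 8 9 10 12

From /ṣ/ at 10 rightward: 11 /g/ transparent; 12 /ṣ/ is itself a trigger — this domain ends here.
From /ṣ/ at 10 leftward: 9 /e/ → [+RTR]; 8 /i/ → [+RTR]; 7 /k/ transparent; 6 /k/ transparent; 5 /g/ transparent; 4 /i/ → [+RTR]; 3 /k/ transparent; 2 /g/ transparent; 1 /k/ transparent; word edge.
From /ṣ/ at 12 rightward: word edge.
From /ṣ/ at 12 leftward: 11 /g/ transparent; 10 /ṣ/ is itself a trigger — this domain ends here.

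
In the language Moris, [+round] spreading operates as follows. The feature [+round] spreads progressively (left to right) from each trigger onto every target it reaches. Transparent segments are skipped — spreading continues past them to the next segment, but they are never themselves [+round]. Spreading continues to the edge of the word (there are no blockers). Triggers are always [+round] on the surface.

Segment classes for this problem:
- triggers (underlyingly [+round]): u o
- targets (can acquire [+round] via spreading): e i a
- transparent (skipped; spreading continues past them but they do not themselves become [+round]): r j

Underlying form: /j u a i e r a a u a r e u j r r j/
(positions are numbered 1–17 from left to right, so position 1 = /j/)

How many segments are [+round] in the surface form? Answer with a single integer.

10

From /u/ at 2 rightward: 3 /a/ → [+round]; 4 /i/ → [+round]; 5 /e/ → [+round]; 6 /r/ transparent; 7 /a/ → [+round]; 8 /a/ → [+round]; 9 /u/ is itself a trigger — this domain ends here.
From /u/ at 9 rightward: 10 /a/ → [+round]; 11 /r/ transparent; 12 /e/ → [+round]; 13 /u/ is itself a trigger — this domain ends here.
From /u/ at 13 rightward: 14 /j/ transparent; 15 /r/ transparent; 16 /r/ transparent; 17 /j/ transparent; word edge.
[+round] positions on the surface: 2 3 4 5 7 8 9 10 12 13.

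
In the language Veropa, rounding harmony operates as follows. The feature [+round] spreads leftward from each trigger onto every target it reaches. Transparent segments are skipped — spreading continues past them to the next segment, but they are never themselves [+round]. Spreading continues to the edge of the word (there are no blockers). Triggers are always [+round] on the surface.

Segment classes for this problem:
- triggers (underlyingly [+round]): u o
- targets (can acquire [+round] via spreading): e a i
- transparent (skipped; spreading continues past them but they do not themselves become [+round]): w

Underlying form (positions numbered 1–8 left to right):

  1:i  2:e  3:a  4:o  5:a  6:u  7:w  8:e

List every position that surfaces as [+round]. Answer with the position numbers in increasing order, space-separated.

From /o/ at 4 leftward: 3 /a/ → [+round]; 2 /e/ → [+round]; 1 /i/ → [+round]; word edge.
From /u/ at 6 leftward: 5 /a/ → [+round]; 4 /o/ is itself a trigger — this domain ends here.
Target with no active source: position 8 stays [-round].

1 2 3 4 5 6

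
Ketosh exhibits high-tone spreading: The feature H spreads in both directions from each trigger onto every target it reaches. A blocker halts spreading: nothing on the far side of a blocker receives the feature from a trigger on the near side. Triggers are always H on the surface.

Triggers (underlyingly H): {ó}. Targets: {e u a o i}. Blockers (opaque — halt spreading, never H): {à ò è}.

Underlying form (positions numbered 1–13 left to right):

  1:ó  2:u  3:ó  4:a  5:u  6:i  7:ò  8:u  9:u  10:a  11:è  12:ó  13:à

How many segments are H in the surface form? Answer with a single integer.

From /ó/ at 1 rightward: 2 /u/ → H; 3 /ó/ is itself a trigger — this domain ends here.
From /ó/ at 1 leftward: word edge.
From /ó/ at 3 rightward: 4 /a/ → H; 5 /u/ → H; 6 /i/ → H; 7 /ò/ blocks.
From /ó/ at 3 leftward: 2 /u/ → H; 1 /ó/ is itself a trigger — this domain ends here.
From /ó/ at 12 rightward: 13 /à/ blocks.
From /ó/ at 12 leftward: 11 /è/ blocks.
Targets with no active source: positions 8 9 10 stay [-high tone].
H positions on the surface: 1 2 3 4 5 6 12.

7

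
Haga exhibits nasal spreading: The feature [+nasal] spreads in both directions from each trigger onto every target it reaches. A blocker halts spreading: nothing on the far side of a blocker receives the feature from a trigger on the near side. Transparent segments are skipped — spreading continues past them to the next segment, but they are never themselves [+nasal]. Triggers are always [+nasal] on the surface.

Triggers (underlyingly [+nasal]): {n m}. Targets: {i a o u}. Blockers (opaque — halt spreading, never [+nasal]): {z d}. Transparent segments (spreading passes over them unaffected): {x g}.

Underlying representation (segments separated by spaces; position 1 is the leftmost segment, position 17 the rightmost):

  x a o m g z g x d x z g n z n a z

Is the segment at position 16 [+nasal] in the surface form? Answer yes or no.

yes

From /m/ at 4 rightward: 5 /g/ transparent; 6 /z/ blocks.
From /m/ at 4 leftward: 3 /o/ → [+nasal]; 2 /a/ → [+nasal]; 1 /x/ transparent; word edge.
From /n/ at 13 rightward: 14 /z/ blocks.
From /n/ at 13 leftward: 12 /g/ transparent; 11 /z/ blocks.
From /n/ at 15 rightward: 16 /a/ → [+nasal]; 17 /z/ blocks.
From /n/ at 15 leftward: 14 /z/ blocks.
[+nasal] positions on the surface: 2 3 4 13 15 16.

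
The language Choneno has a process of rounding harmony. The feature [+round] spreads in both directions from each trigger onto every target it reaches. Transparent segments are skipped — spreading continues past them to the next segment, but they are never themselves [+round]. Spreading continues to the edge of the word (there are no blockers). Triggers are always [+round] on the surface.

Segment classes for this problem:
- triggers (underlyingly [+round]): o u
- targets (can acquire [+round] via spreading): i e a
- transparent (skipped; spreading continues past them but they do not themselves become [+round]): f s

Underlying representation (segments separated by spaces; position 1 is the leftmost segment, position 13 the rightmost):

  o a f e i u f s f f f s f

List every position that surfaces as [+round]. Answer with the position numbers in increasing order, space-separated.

1 2 4 5 6

From /o/ at 1 rightward: 2 /a/ → [+round]; 3 /f/ transparent; 4 /e/ → [+round]; 5 /i/ → [+round]; 6 /u/ is itself a trigger — this domain ends here.
From /o/ at 1 leftward: word edge.
From /u/ at 6 rightward: 7 /f/ transparent; 8 /s/ transparent; 9 /f/ transparent; 10 /f/ transparent; 11 /f/ transparent; 12 /s/ transparent; 13 /f/ transparent; word edge.
From /u/ at 6 leftward: 5 /i/ → [+round]; 4 /e/ → [+round]; 3 /f/ transparent; 2 /a/ → [+round]; 1 /o/ is itself a trigger — this domain ends here.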